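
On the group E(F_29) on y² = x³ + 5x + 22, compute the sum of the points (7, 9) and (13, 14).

(25, 5)

(7, 9) + (13, 14). λ = (14 - 9)/(13 - 7) ≡ 5/6 mod 29. 6⁻¹ ≡ 5 (mod 29), so λ ≡ 25.
  x = λ² - 7 - 13 = 625 - 20 ≡ 25; y = λ·(7 - 25) - 9 ≡ 5. → (25, 5)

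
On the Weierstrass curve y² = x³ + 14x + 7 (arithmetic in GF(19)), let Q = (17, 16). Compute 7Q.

(2, 10)

Repeated addition: build up to 7Q.
2Q: tangent at (17, 16): λ = (3·17² + 14)/(2·16) ≡ 7/13. 13⁻¹ ≡ 3 (mod 19) since 13·3 = 39 ≡ 1, so λ ≡ 7·3 ≡ 2.
  x = λ² - 17 - 17 = 4 - 34 ≡ 8; y = λ·(17 - 8) - 16 ≡ 2. → (8, 2)
3Q: (8, 2) + (17, 16). λ = (16 - 2)/(17 - 8) ≡ 14/9 mod 19. 9⁻¹ ≡ 17 (mod 19) since 9·17 = 153 ≡ 1, so λ ≡ 10.
  x = λ² - 8 - 17 = 100 - 25 ≡ 18; y = λ·(8 - 18) - 2 ≡ 12. → (18, 12)
4Q: (18, 12) + (17, 16). λ = (16 - 12)/(17 - 18) ≡ 4/18 mod 19. 18⁻¹ ≡ 18 (mod 19) since 18·18 = 324 ≡ 1, so λ ≡ 15.
  x = λ² - 18 - 17 = 225 - 35 ≡ 0; y = λ·(18 - 0) - 12 ≡ 11. → (0, 11)
5Q: (0, 11) + (17, 16). λ = (16 - 11)/(17 - 0) ≡ 5/17 mod 19. 17⁻¹ ≡ 9 (mod 19), so λ ≡ 7.
  x = λ² - 0 - 17 = 49 - 17 ≡ 13; y = λ·(0 - 13) - 11 ≡ 12. → (13, 12)
6Q: (13, 12) + (17, 16). λ = (16 - 12)/(17 - 13) ≡ 4/4 mod 19. 4⁻¹ ≡ 5 (mod 19), so λ ≡ 1.
  x = λ² - 13 - 17 = 1 - 30 ≡ 9; y = λ·(13 - 9) - 12 ≡ 11. → (9, 11)
7Q: (9, 11) + (17, 16). λ = (16 - 11)/(17 - 9) ≡ 5/8 mod 19. 8⁻¹ ≡ 12 (mod 19) since 8·12 = 96 ≡ 1, so λ ≡ 3.
  x = λ² - 9 - 17 = 9 - 26 ≡ 2; y = λ·(9 - 2) - 11 ≡ 10. → (2, 10)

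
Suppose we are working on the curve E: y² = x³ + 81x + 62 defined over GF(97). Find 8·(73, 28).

Write Q = (73, 28).
Double-and-add on 8 = (1000)₂. Start with Q = (73, 28) for the leading 1-bit.
double: tangent at (73, 28): λ = (3·73² + 81)/(2·28) ≡ 63/56. 56⁻¹ ≡ 26 (mod 97) since 56·26 = 1456 ≡ 1, so λ ≡ 63·26 ≡ 86.
  x = λ² - 73 - 73 = 7396 - 146 ≡ 72; y = λ·(73 - 72) - 28 ≡ 58. → (72, 58)
double: tangent at (72, 58): λ = (3·72² + 81)/(2·58) ≡ 16/19. 19⁻¹ ≡ 46 (mod 97) since 19·46 = 874 ≡ 1, so λ ≡ 16·46 ≡ 57.
  x = λ² - 72 - 72 = 3249 - 144 ≡ 1; y = λ·(72 - 1) - 58 ≡ 12. → (1, 12)
double: tangent at (1, 12): λ = (3·1² + 81)/(2·12) ≡ 84/24. 24⁻¹ ≡ 93 (mod 97) since 24·93 = 2232 ≡ 1, so λ ≡ 84·93 ≡ 52.
  x = λ² - 1 - 1 = 2704 - 2 ≡ 83; y = λ·(1 - 83) - 12 ≡ 89. → (83, 89)

(83, 89)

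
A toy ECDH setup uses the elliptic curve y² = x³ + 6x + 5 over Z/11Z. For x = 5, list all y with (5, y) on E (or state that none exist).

x³ + 6x + 5 = 160 ≡ 6 (mod 11).
6 is a non-residue mod 11; no y exists.

none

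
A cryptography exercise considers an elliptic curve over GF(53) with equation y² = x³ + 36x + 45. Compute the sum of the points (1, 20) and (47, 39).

(1, 20) + (47, 39). λ = (39 - 20)/(47 - 1) ≡ 19/46 mod 53. 46⁻¹ ≡ 15 (mod 53) since 46·15 = 690 ≡ 1, so λ ≡ 20.
  x = λ² - 1 - 47 = 400 - 48 ≡ 34; y = λ·(1 - 34) - 20 ≡ 9. → (34, 9)

(34, 9)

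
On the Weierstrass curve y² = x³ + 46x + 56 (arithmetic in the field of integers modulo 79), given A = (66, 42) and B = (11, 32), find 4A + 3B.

(34, 9)

First 4A:
Repeated addition: build up to 4A.
2A: tangent at (66, 42): λ = (3·66² + 46)/(2·42) ≡ 0/5. 5⁻¹ ≡ 16 (mod 79), so λ ≡ 0·16 ≡ 0.
  x = λ² - 66 - 66 = 0 - 132 ≡ 26; y = λ·(66 - 26) - 42 ≡ 37. → (26, 37)
3A: (26, 37) + (66, 42). λ = (42 - 37)/(66 - 26) ≡ 5/40 mod 79. 40⁻¹ ≡ 2 (mod 79), so λ ≡ 10.
  x = λ² - 26 - 66 = 100 - 92 ≡ 8; y = λ·(26 - 8) - 37 ≡ 64. → (8, 64)
4A: (8, 64) + (66, 42). λ = (42 - 64)/(66 - 8) ≡ 57/58 mod 79. 58⁻¹ ≡ 15 (mod 79), so λ ≡ 65.
  x = λ² - 8 - 66 = 4225 - 74 ≡ 43; y = λ·(8 - 43) - 64 ≡ 31. → (43, 31)
4A = (43, 31).
Next 3B:
Repeated addition: build up to 3B.
2B: tangent at (11, 32): λ = (3·11² + 46)/(2·32) ≡ 14/64. 64⁻¹ ≡ 21 (mod 79), so λ ≡ 14·21 ≡ 57.
  x = λ² - 11 - 11 = 3249 - 22 ≡ 67; y = λ·(11 - 67) - 32 ≡ 15. → (67, 15)
3B: (67, 15) + (11, 32). λ = (32 - 15)/(11 - 67) ≡ 17/23 mod 79. 23⁻¹ ≡ 55 (mod 79), so λ ≡ 66.
  x = λ² - 67 - 11 = 4356 - 78 ≡ 12; y = λ·(67 - 12) - 15 ≡ 60. → (12, 60)
3B = (12, 60).
Finally 4A + 3B:
(43, 31) + (12, 60). λ = (60 - 31)/(12 - 43) ≡ 29/48 mod 79. 48⁻¹ ≡ 28 (mod 79), so λ ≡ 22.
  x = λ² - 43 - 12 = 484 - 55 ≡ 34; y = λ·(43 - 34) - 31 ≡ 9. → (34, 9)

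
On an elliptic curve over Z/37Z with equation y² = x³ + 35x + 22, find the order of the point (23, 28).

2P: tangent at (23, 28): λ = (3·23² + 35)/(2·28) ≡ 31/19. 19⁻¹ ≡ 2 (mod 37), so λ ≡ 31·2 ≡ 25.
  x = λ² - 23 - 23 = 625 - 46 ≡ 24; y = λ·(23 - 24) - 28 ≡ 21. → (24, 21)
3P: (24, 21) + (23, 28). λ = (28 - 21)/(23 - 24) ≡ 7/36 mod 37. 36⁻¹ ≡ 36 (mod 37), so λ ≡ 30.
  x = λ² - 24 - 23 = 900 - 47 ≡ 2; y = λ·(24 - 2) - 21 ≡ 10. → (2, 10)
4P: (2, 10) + (23, 28). λ = (28 - 10)/(23 - 2) ≡ 18/21 mod 37. 21⁻¹ ≡ 30 (mod 37), so λ ≡ 22.
  x = λ² - 2 - 23 = 484 - 25 ≡ 15; y = λ·(2 - 15) - 10 ≡ 0. → (15, 0)
5P: (15, 0) + (23, 28). λ = (28 - 0)/(23 - 15) ≡ 28/8 mod 37. 8⁻¹ ≡ 14 (mod 37), so λ ≡ 22.
  x = λ² - 15 - 23 = 484 - 38 ≡ 2; y = λ·(15 - 2) - 0 ≡ 27. → (2, 27)
6P: (2, 27) + (23, 28). λ = (28 - 27)/(23 - 2) ≡ 1/21 mod 37. 21⁻¹ ≡ 30 (mod 37), so λ ≡ 30.
  x = λ² - 2 - 23 = 900 - 25 ≡ 24; y = λ·(2 - 24) - 27 ≡ 16. → (24, 16)
7P: (24, 16) + (23, 28). λ = (28 - 16)/(23 - 24) ≡ 12/36 mod 37. 36⁻¹ ≡ 36 (mod 37) since 36·36 = 1296 ≡ 1, so λ ≡ 25.
  x = λ² - 24 - 23 = 625 - 47 ≡ 23; y = λ·(24 - 23) - 16 ≡ 9. → (23, 9)
8P: (23, 9) + (23, 28): same x and y₁ ≡ -y₂, so the sum is the point at infinity.
8P = the point at infinity, so the order is 8.

8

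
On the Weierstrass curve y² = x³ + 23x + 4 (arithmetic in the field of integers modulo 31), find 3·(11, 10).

(14, 1)

Write G = (11, 10).
Repeated addition: build up to 3G.
2G: tangent at (11, 10): λ = (3·11² + 23)/(2·10) ≡ 14/20. 20⁻¹ ≡ 14 (mod 31) since 20·14 = 280 ≡ 1, so λ ≡ 14·14 ≡ 10.
  x = λ² - 11 - 11 = 100 - 22 ≡ 16; y = λ·(11 - 16) - 10 ≡ 2. → (16, 2)
3G: (16, 2) + (11, 10). λ = (10 - 2)/(11 - 16) ≡ 8/26 mod 31. 26⁻¹ ≡ 6 (mod 31) since 26·6 = 156 ≡ 1, so λ ≡ 17.
  x = λ² - 16 - 11 = 289 - 27 ≡ 14; y = λ·(16 - 14) - 2 ≡ 1. → (14, 1)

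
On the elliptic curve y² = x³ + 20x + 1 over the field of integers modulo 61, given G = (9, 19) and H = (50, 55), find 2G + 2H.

First 2G:
Repeated addition: build up to 2G.
2G: tangent at (9, 19): λ = (3·9² + 20)/(2·19) ≡ 19/38. 38⁻¹ ≡ 53 (mod 61), so λ ≡ 19·53 ≡ 31.
  x = λ² - 9 - 9 = 961 - 18 ≡ 28; y = λ·(9 - 28) - 19 ≡ 2. → (28, 2)
2G = (28, 2).
Next 2H:
Repeated addition: build up to 2H.
2H: tangent at (50, 55): λ = (3·50² + 20)/(2·55) ≡ 17/49. 49⁻¹ ≡ 5 (mod 61), so λ ≡ 17·5 ≡ 24.
  x = λ² - 50 - 50 = 576 - 100 ≡ 49; y = λ·(50 - 49) - 55 ≡ 30. → (49, 30)
2H = (49, 30).
Finally 2G + 2H:
(28, 2) + (49, 30). λ = (30 - 2)/(49 - 28) ≡ 28/21 mod 61. 21⁻¹ ≡ 32 (mod 61), so λ ≡ 42.
  x = λ² - 28 - 49 = 1764 - 77 ≡ 40; y = λ·(28 - 40) - 2 ≡ 43. → (40, 43)

(40, 43)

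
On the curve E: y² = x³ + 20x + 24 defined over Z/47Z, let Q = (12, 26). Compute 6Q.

(12, 21)

Double-and-add on 6 = (110)₂. Start with Q = (12, 26) for the leading 1-bit.
double: tangent at (12, 26): λ = (3·12² + 20)/(2·26) ≡ 29/5. 5⁻¹ ≡ 19 (mod 47) since 5·19 = 95 ≡ 1, so λ ≡ 29·19 ≡ 34.
  x = λ² - 12 - 12 = 1156 - 24 ≡ 4; y = λ·(12 - 4) - 26 ≡ 11. → (4, 11)
add Q: (4, 11) + (12, 26). λ = (26 - 11)/(12 - 4) ≡ 15/8 mod 47. 8⁻¹ ≡ 6 (mod 47) since 8·6 = 48 ≡ 1, so λ ≡ 43.
  x = λ² - 4 - 12 = 1849 - 16 ≡ 0; y = λ·(4 - 0) - 11 ≡ 20. → (0, 20)
double: tangent at (0, 20): λ = (3·0² + 20)/(2·20) ≡ 20/40. 40⁻¹ ≡ 20 (mod 47) since 40·20 = 800 ≡ 1, so λ ≡ 20·20 ≡ 24.
  x = λ² - 0 - 0 = 576 - 0 ≡ 12; y = λ·(0 - 12) - 20 ≡ 21. → (12, 21)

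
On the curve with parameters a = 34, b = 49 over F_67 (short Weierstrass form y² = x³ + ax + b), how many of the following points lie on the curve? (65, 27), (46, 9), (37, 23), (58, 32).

1

(65, 27): 27² ≡ 59, rhs ≡ 40 → off.
(46, 9): 9² ≡ 14, rhs ≡ 57 → off.
(37, 23): 23² ≡ 60, rhs ≡ 35 → off.
(58, 32): 32² ≡ 19, rhs ≡ 19 → on.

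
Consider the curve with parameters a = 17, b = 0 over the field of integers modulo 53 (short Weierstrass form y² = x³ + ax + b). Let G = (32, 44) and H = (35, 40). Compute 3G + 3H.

(25, 16)

First 3G:
Repeated addition: build up to 3G.
2G: tangent at (32, 44): λ = (3·32² + 17)/(2·44) ≡ 15/35. 35⁻¹ ≡ 50 (mod 53), so λ ≡ 15·50 ≡ 8.
  x = λ² - 32 - 32 = 64 - 64 ≡ 0; y = λ·(32 - 0) - 44 ≡ 0. → (0, 0)
3G: (0, 0) + (32, 44). λ = (44 - 0)/(32 - 0) ≡ 44/32 mod 53. 32⁻¹ ≡ 5 (mod 53) since 32·5 = 160 ≡ 1, so λ ≡ 8.
  x = λ² - 0 - 32 = 64 - 32 ≡ 32; y = λ·(0 - 32) - 0 ≡ 9. → (32, 9)
3G = (32, 9).
Next 3H:
Repeated addition: build up to 3H.
2H: tangent at (35, 40): λ = (3·35² + 17)/(2·40) ≡ 35/27. 27⁻¹ ≡ 2 (mod 53), so λ ≡ 35·2 ≡ 17.
  x = λ² - 35 - 35 = 289 - 70 ≡ 7; y = λ·(35 - 7) - 40 ≡ 12. → (7, 12)
3H: (7, 12) + (35, 40). λ = (40 - 12)/(35 - 7) ≡ 28/28 mod 53. 28⁻¹ ≡ 36 (mod 53) since 28·36 = 1008 ≡ 1, so λ ≡ 1.
  x = λ² - 7 - 35 = 1 - 42 ≡ 12; y = λ·(7 - 12) - 12 ≡ 36. → (12, 36)
3H = (12, 36).
Finally 3G + 3H:
(32, 9) + (12, 36). λ = (36 - 9)/(12 - 32) ≡ 27/33 mod 53. 33⁻¹ ≡ 45 (mod 53) since 33·45 = 1485 ≡ 1, so λ ≡ 49.
  x = λ² - 32 - 12 = 2401 - 44 ≡ 25; y = λ·(32 - 25) - 9 ≡ 16. → (25, 16)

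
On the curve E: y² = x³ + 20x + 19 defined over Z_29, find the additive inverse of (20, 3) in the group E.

-(20, 3) = (20, -3 mod 29) = (20, 26).

(20, 26)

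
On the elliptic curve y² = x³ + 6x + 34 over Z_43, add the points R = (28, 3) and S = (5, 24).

(34, 38)

(28, 3) + (5, 24). λ = (24 - 3)/(5 - 28) ≡ 21/20 mod 43. 20⁻¹ ≡ 28 (mod 43), so λ ≡ 29.
  x = λ² - 28 - 5 = 841 - 33 ≡ 34; y = λ·(28 - 34) - 3 ≡ 38. → (34, 38)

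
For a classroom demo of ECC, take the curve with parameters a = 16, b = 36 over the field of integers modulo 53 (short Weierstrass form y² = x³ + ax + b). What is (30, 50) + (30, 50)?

(8, 26)

tangent at (30, 50): λ = (3·30² + 16)/(2·50) ≡ 13/47. 47⁻¹ ≡ 44 (mod 53) since 47·44 = 2068 ≡ 1, so λ ≡ 13·44 ≡ 42.
  x = λ² - 30 - 30 = 1764 - 60 ≡ 8; y = λ·(30 - 8) - 50 ≡ 26. → (8, 26)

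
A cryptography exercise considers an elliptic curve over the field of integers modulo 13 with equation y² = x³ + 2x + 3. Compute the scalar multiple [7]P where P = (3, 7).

(3, 7)

Double-and-add on 7 = (111)₂. Start with P = (3, 7) for the leading 1-bit.
double: tangent at (3, 7): λ = (3·3² + 2)/(2·7) ≡ 3/1. 1⁻¹ ≡ 1 (mod 13), so λ ≡ 3·1 ≡ 3.
  x = λ² - 3 - 3 = 9 - 6 ≡ 3; y = λ·(3 - 3) - 7 ≡ 6. → (3, 6)
add P: (3, 6) + (3, 7): same x and y₁ ≡ -y₂, so the sum is O.
double: O + O = O (identity).
add P: O + (3, 7) = (3, 7) (identity).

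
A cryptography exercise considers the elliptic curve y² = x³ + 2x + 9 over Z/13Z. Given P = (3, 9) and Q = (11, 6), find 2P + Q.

O

First 2P:
Repeated addition: build up to 2P.
2P: tangent at (3, 9): λ = (3·3² + 2)/(2·9) ≡ 3/5. 5⁻¹ ≡ 8 (mod 13), so λ ≡ 3·8 ≡ 11.
  x = λ² - 3 - 3 = 121 - 6 ≡ 11; y = λ·(3 - 11) - 9 ≡ 7. → (11, 7)
2P = (11, 7).
Finally 2P + Q:
(11, 7) + (11, 6): same x and y₁ ≡ -y₂, so the sum is O.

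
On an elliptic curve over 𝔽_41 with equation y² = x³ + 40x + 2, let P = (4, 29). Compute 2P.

(10, 34)

tangent at (4, 29): λ = (3·4² + 40)/(2·29) ≡ 6/17. 17⁻¹ ≡ 29 (mod 41) since 17·29 = 493 ≡ 1, so λ ≡ 6·29 ≡ 10.
  x = λ² - 4 - 4 = 100 - 8 ≡ 10; y = λ·(4 - 10) - 29 ≡ 34. → (10, 34)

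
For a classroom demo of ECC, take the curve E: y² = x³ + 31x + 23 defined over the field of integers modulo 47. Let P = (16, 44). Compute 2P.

(15, 3)

tangent at (16, 44): λ = (3·16² + 31)/(2·44) ≡ 0/41. 41⁻¹ ≡ 39 (mod 47) since 41·39 = 1599 ≡ 1, so λ ≡ 0·39 ≡ 0.
  x = λ² - 16 - 16 = 0 - 32 ≡ 15; y = λ·(16 - 15) - 44 ≡ 3. → (15, 3)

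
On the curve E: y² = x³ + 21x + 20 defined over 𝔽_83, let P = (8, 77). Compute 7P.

Repeated addition: build up to 7P.
2P: tangent at (8, 77): λ = (3·8² + 21)/(2·77) ≡ 47/71. 71⁻¹ ≡ 76 (mod 83) since 71·76 = 5396 ≡ 1, so λ ≡ 47·76 ≡ 3.
  x = λ² - 8 - 8 = 9 - 16 ≡ 76; y = λ·(8 - 76) - 77 ≡ 51. → (76, 51)
3P: (76, 51) + (8, 77). λ = (77 - 51)/(8 - 76) ≡ 26/15 mod 83. 15⁻¹ ≡ 72 (mod 83) since 15·72 = 1080 ≡ 1, so λ ≡ 46.
  x = λ² - 76 - 8 = 2116 - 84 ≡ 40; y = λ·(76 - 40) - 51 ≡ 28. → (40, 28)
4P: (40, 28) + (8, 77). λ = (77 - 28)/(8 - 40) ≡ 49/51 mod 83. 51⁻¹ ≡ 70 (mod 83) since 51·70 = 3570 ≡ 1, so λ ≡ 27.
  x = λ² - 40 - 8 = 729 - 48 ≡ 17; y = λ·(40 - 17) - 28 ≡ 12. → (17, 12)
5P: (17, 12) + (8, 77). λ = (77 - 12)/(8 - 17) ≡ 65/74 mod 83. 74⁻¹ ≡ 46 (mod 83), so λ ≡ 2.
  x = λ² - 17 - 8 = 4 - 25 ≡ 62; y = λ·(17 - 62) - 12 ≡ 64. → (62, 64)
6P: (62, 64) + (8, 77). λ = (77 - 64)/(8 - 62) ≡ 13/29 mod 83. 29⁻¹ ≡ 63 (mod 83), so λ ≡ 72.
  x = λ² - 62 - 8 = 5184 - 70 ≡ 51; y = λ·(62 - 51) - 64 ≡ 64. → (51, 64)
7P: (51, 64) + (8, 77). λ = (77 - 64)/(8 - 51) ≡ 13/40 mod 83. 40⁻¹ ≡ 27 (mod 83), so λ ≡ 19.
  x = λ² - 51 - 8 = 361 - 59 ≡ 53; y = λ·(51 - 53) - 64 ≡ 64. → (53, 64)

(53, 64)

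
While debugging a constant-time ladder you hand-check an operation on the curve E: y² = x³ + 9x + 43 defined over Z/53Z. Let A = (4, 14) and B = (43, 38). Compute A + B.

(4, 14) + (43, 38). λ = (38 - 14)/(43 - 4) ≡ 24/39 mod 53. 39⁻¹ ≡ 34 (mod 53) since 39·34 = 1326 ≡ 1, so λ ≡ 21.
  x = λ² - 4 - 43 = 441 - 47 ≡ 23; y = λ·(4 - 23) - 14 ≡ 11. → (23, 11)

(23, 11)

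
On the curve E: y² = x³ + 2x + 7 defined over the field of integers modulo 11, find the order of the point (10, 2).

2P: tangent at (10, 2): λ = (3·10² + 2)/(2·2) ≡ 5/4. 4⁻¹ ≡ 3 (mod 11), so λ ≡ 5·3 ≡ 4.
  x = λ² - 10 - 10 = 16 - 20 ≡ 7; y = λ·(10 - 7) - 2 ≡ 10. → (7, 10)
3P: (7, 10) + (10, 2). λ = (2 - 10)/(10 - 7) ≡ 3/3 mod 11. 3⁻¹ ≡ 4 (mod 11) since 3·4 = 12 ≡ 1, so λ ≡ 1.
  x = λ² - 7 - 10 = 1 - 17 ≡ 6; y = λ·(7 - 6) - 10 ≡ 2. → (6, 2)
4P: (6, 2) + (10, 2). λ = (2 - 2)/(10 - 6) ≡ 0/4 mod 11. 4⁻¹ ≡ 3 (mod 11), so λ ≡ 0.
  x = λ² - 6 - 10 = 0 - 16 ≡ 6; y = λ·(6 - 6) - 2 ≡ 9. → (6, 9)
5P: (6, 9) + (10, 2). λ = (2 - 9)/(10 - 6) ≡ 4/4 mod 11. 4⁻¹ ≡ 3 (mod 11) since 4·3 = 12 ≡ 1, so λ ≡ 1.
  x = λ² - 6 - 10 = 1 - 16 ≡ 7; y = λ·(6 - 7) - 9 ≡ 1. → (7, 1)
6P: (7, 1) + (10, 2). λ = (2 - 1)/(10 - 7) ≡ 1/3 mod 11. 3⁻¹ ≡ 4 (mod 11), so λ ≡ 4.
  x = λ² - 7 - 10 = 16 - 17 ≡ 10; y = λ·(7 - 10) - 1 ≡ 9. → (10, 9)
7P: (10, 9) + (10, 2): same x and y₁ ≡ -y₂, so the sum is O.
7P = O, so the order is 7.

7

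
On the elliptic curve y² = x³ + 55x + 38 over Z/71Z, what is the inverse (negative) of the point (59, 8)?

-(59, 8) = (59, -8 mod 71) = (59, 63).

(59, 63)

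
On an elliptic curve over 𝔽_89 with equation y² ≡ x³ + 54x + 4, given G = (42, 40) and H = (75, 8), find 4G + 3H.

(0, 87)

First 4G:
Repeated addition: build up to 4G.
2G: tangent at (42, 40): λ = (3·42² + 54)/(2·40) ≡ 6/80. 80⁻¹ ≡ 79 (mod 89) since 80·79 = 6320 ≡ 1, so λ ≡ 6·79 ≡ 29.
  x = λ² - 42 - 42 = 841 - 84 ≡ 45; y = λ·(42 - 45) - 40 ≡ 51. → (45, 51)
3G: (45, 51) + (42, 40). λ = (40 - 51)/(42 - 45) ≡ 78/86 mod 89. 86⁻¹ ≡ 59 (mod 89), so λ ≡ 63.
  x = λ² - 45 - 42 = 3969 - 87 ≡ 55; y = λ·(45 - 55) - 51 ≡ 31. → (55, 31)
4G: (55, 31) + (42, 40). λ = (40 - 31)/(42 - 55) ≡ 9/76 mod 89. 76⁻¹ ≡ 41 (mod 89), so λ ≡ 13.
  x = λ² - 55 - 42 = 169 - 97 ≡ 72; y = λ·(55 - 72) - 31 ≡ 15. → (72, 15)
4G = (72, 15).
Next 3H:
Repeated addition: build up to 3H.
2H: tangent at (75, 8): λ = (3·75² + 54)/(2·8) ≡ 19/16. 16⁻¹ ≡ 39 (mod 89), so λ ≡ 19·39 ≡ 29.
  x = λ² - 75 - 75 = 841 - 150 ≡ 68; y = λ·(75 - 68) - 8 ≡ 17. → (68, 17)
3H: (68, 17) + (75, 8). λ = (8 - 17)/(75 - 68) ≡ 80/7 mod 89. 7⁻¹ ≡ 51 (mod 89), so λ ≡ 75.
  x = λ² - 68 - 75 = 5625 - 143 ≡ 53; y = λ·(68 - 53) - 17 ≡ 40. → (53, 40)
3H = (53, 40).
Finally 4G + 3H:
(72, 15) + (53, 40). λ = (40 - 15)/(53 - 72) ≡ 25/70 mod 89. 70⁻¹ ≡ 14 (mod 89), so λ ≡ 83.
  x = λ² - 72 - 53 = 6889 - 125 ≡ 0; y = λ·(72 - 0) - 15 ≡ 87. → (0, 87)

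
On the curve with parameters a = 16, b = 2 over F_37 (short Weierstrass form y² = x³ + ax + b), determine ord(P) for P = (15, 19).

2P: tangent at (15, 19): λ = (3·15² + 16)/(2·19) ≡ 25/1. 1⁻¹ ≡ 1 (mod 37), so λ ≡ 25·1 ≡ 25.
  x = λ² - 15 - 15 = 625 - 30 ≡ 3; y = λ·(15 - 3) - 19 ≡ 22. → (3, 22)
3P: (3, 22) + (15, 19). λ = (19 - 22)/(15 - 3) ≡ 34/12 mod 37. 12⁻¹ ≡ 34 (mod 37), so λ ≡ 9.
  x = λ² - 3 - 15 = 81 - 18 ≡ 26; y = λ·(3 - 26) - 22 ≡ 30. → (26, 30)
4P: (26, 30) + (15, 19). λ = (19 - 30)/(15 - 26) ≡ 26/26 mod 37. 26⁻¹ ≡ 10 (mod 37), so λ ≡ 1.
  x = λ² - 26 - 15 = 1 - 41 ≡ 34; y = λ·(26 - 34) - 30 ≡ 36. → (34, 36)
5P: (34, 36) + (15, 19). λ = (19 - 36)/(15 - 34) ≡ 20/18 mod 37. 18⁻¹ ≡ 35 (mod 37) since 18·35 = 630 ≡ 1, so λ ≡ 34.
  x = λ² - 34 - 15 = 1156 - 49 ≡ 34; y = λ·(34 - 34) - 36 ≡ 1. → (34, 1)
6P: (34, 1) + (15, 19). λ = (19 - 1)/(15 - 34) ≡ 18/18 mod 37. 18⁻¹ ≡ 35 (mod 37) since 18·35 = 630 ≡ 1, so λ ≡ 1.
  x = λ² - 34 - 15 = 1 - 49 ≡ 26; y = λ·(34 - 26) - 1 ≡ 7. → (26, 7)
7P: (26, 7) + (15, 19). λ = (19 - 7)/(15 - 26) ≡ 12/26 mod 37. 26⁻¹ ≡ 10 (mod 37) since 26·10 = 260 ≡ 1, so λ ≡ 9.
  x = λ² - 26 - 15 = 81 - 41 ≡ 3; y = λ·(26 - 3) - 7 ≡ 15. → (3, 15)
8P: (3, 15) + (15, 19). λ = (19 - 15)/(15 - 3) ≡ 4/12 mod 37. 12⁻¹ ≡ 34 (mod 37) since 12·34 = 408 ≡ 1, so λ ≡ 25.
  x = λ² - 3 - 15 = 625 - 18 ≡ 15; y = λ·(3 - 15) - 15 ≡ 18. → (15, 18)
9P: (15, 18) + (15, 19): same x and y₁ ≡ -y₂, so the sum is 𝒪.
9P = 𝒪, so the order is 9.

9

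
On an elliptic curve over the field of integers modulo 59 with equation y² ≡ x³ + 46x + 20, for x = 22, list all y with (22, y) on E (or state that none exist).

23, 36

x³ + 46x + 20 = 11680 ≡ 57 (mod 59).
Square roots of 57 mod 59: 23 and 36 (since 23² = 529 ≡ 57).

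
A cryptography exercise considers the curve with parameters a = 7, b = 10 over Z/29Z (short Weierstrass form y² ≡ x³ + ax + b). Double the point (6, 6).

tangent at (6, 6): λ = (3·6² + 7)/(2·6) ≡ 28/12. 12⁻¹ ≡ 17 (mod 29), so λ ≡ 28·17 ≡ 12.
  x = λ² - 6 - 6 = 144 - 12 ≡ 16; y = λ·(6 - 16) - 6 ≡ 19. → (16, 19)

(16, 19)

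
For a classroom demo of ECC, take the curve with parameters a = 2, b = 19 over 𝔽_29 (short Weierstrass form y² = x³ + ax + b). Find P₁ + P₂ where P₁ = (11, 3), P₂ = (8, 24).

(1, 14)

(11, 3) + (8, 24). λ = (24 - 3)/(8 - 11) ≡ 21/26 mod 29. 26⁻¹ ≡ 19 (mod 29), so λ ≡ 22.
  x = λ² - 11 - 8 = 484 - 19 ≡ 1; y = λ·(11 - 1) - 3 ≡ 14. → (1, 14)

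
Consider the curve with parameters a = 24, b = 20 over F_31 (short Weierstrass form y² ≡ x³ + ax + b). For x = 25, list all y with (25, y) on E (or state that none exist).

1, 30

x³ + 24x + 20 = 16245 ≡ 1 (mod 31).
Square roots of 1 mod 31: 1 and 30 (since 1² = 1 ≡ 1).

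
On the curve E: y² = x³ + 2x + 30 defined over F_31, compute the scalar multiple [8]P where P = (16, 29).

Repeated addition: build up to 8P.
2P: tangent at (16, 29): λ = (3·16² + 2)/(2·29) ≡ 26/27. 27⁻¹ ≡ 23 (mod 31) since 27·23 = 621 ≡ 1, so λ ≡ 26·23 ≡ 9.
  x = λ² - 16 - 16 = 81 - 32 ≡ 18; y = λ·(16 - 18) - 29 ≡ 15. → (18, 15)
3P: (18, 15) + (16, 29). λ = (29 - 15)/(16 - 18) ≡ 14/29 mod 31. 29⁻¹ ≡ 15 (mod 31), so λ ≡ 24.
  x = λ² - 18 - 16 = 576 - 34 ≡ 15; y = λ·(18 - 15) - 15 ≡ 26. → (15, 26)
4P: (15, 26) + (16, 29). λ = (29 - 26)/(16 - 15) ≡ 3/1 mod 31. 1⁻¹ ≡ 1 (mod 31), so λ ≡ 3.
  x = λ² - 15 - 16 = 9 - 31 ≡ 9; y = λ·(15 - 9) - 26 ≡ 23. → (9, 23)
5P: (9, 23) + (16, 29). λ = (29 - 23)/(16 - 9) ≡ 6/7 mod 31. 7⁻¹ ≡ 9 (mod 31), so λ ≡ 23.
  x = λ² - 9 - 16 = 529 - 25 ≡ 8; y = λ·(9 - 8) - 23 ≡ 0. → (8, 0)
6P: (8, 0) + (16, 29). λ = (29 - 0)/(16 - 8) ≡ 29/8 mod 31. 8⁻¹ ≡ 4 (mod 31), so λ ≡ 23.
  x = λ² - 8 - 16 = 529 - 24 ≡ 9; y = λ·(8 - 9) - 0 ≡ 8. → (9, 8)
7P: (9, 8) + (16, 29). λ = (29 - 8)/(16 - 9) ≡ 21/7 mod 31. 7⁻¹ ≡ 9 (mod 31) since 7·9 = 63 ≡ 1, so λ ≡ 3.
  x = λ² - 9 - 16 = 9 - 25 ≡ 15; y = λ·(9 - 15) - 8 ≡ 5. → (15, 5)
8P: (15, 5) + (16, 29). λ = (29 - 5)/(16 - 15) ≡ 24/1 mod 31. 1⁻¹ ≡ 1 (mod 31) since 1·1 = 1 ≡ 1, so λ ≡ 24.
  x = λ² - 15 - 16 = 576 - 31 ≡ 18; y = λ·(15 - 18) - 5 ≡ 16. → (18, 16)

(18, 16)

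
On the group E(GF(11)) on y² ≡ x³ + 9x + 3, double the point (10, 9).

(0, 5)

tangent at (10, 9): λ = (3·10² + 9)/(2·9) ≡ 1/7. 7⁻¹ ≡ 8 (mod 11) since 7·8 = 56 ≡ 1, so λ ≡ 1·8 ≡ 8.
  x = λ² - 10 - 10 = 64 - 20 ≡ 0; y = λ·(10 - 0) - 9 ≡ 5. → (0, 5)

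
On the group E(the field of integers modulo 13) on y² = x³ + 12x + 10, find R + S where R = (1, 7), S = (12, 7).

(1, 7) + (12, 7). λ = (7 - 7)/(12 - 1) ≡ 0/11 mod 13. 11⁻¹ ≡ 6 (mod 13), so λ ≡ 0.
  x = λ² - 1 - 12 = 0 - 13 ≡ 0; y = λ·(1 - 0) - 7 ≡ 6. → (0, 6)

(0, 6)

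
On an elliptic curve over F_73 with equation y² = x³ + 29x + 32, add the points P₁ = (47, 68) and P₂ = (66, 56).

(70, 8)

(47, 68) + (66, 56). λ = (56 - 68)/(66 - 47) ≡ 61/19 mod 73. 19⁻¹ ≡ 50 (mod 73) since 19·50 = 950 ≡ 1, so λ ≡ 57.
  x = λ² - 47 - 66 = 3249 - 113 ≡ 70; y = λ·(47 - 70) - 68 ≡ 8. → (70, 8)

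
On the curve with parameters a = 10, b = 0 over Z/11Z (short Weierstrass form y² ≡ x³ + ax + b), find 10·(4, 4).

(4, 4)

Write G = (4, 4).
Repeated addition: build up to 10G.
2G: tangent at (4, 4): λ = (3·4² + 10)/(2·4) ≡ 3/8. 8⁻¹ ≡ 7 (mod 11), so λ ≡ 3·7 ≡ 10.
  x = λ² - 4 - 4 = 100 - 8 ≡ 4; y = λ·(4 - 4) - 4 ≡ 7. → (4, 7)
3G: (4, 7) + (4, 4): same x and y₁ ≡ -y₂, so the sum is 𝒪.
4G: 𝒪 + (4, 4) = (4, 4) (identity).
5G: tangent at (4, 4): λ = (3·4² + 10)/(2·4) ≡ 3/8. 8⁻¹ ≡ 7 (mod 11), so λ ≡ 3·7 ≡ 10.
  x = λ² - 4 - 4 = 100 - 8 ≡ 4; y = λ·(4 - 4) - 4 ≡ 7. → (4, 7)
6G: (4, 7) + (4, 4): same x and y₁ ≡ -y₂, so the sum is 𝒪.
7G: 𝒪 + (4, 4) = (4, 4) (identity).
8G: tangent at (4, 4): λ = (3·4² + 10)/(2·4) ≡ 3/8. 8⁻¹ ≡ 7 (mod 11), so λ ≡ 3·7 ≡ 10.
  x = λ² - 4 - 4 = 100 - 8 ≡ 4; y = λ·(4 - 4) - 4 ≡ 7. → (4, 7)
9G: (4, 7) + (4, 4): same x and y₁ ≡ -y₂, so the sum is 𝒪.
10G: 𝒪 + (4, 4) = (4, 4) (identity).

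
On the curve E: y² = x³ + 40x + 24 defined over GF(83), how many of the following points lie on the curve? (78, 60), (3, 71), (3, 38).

(78, 60): 60² ≡ 31, rhs ≡ 31 → on.
(3, 71): 71² ≡ 61, rhs ≡ 5 → off.
(3, 38): 38² ≡ 33, rhs ≡ 5 → off.

1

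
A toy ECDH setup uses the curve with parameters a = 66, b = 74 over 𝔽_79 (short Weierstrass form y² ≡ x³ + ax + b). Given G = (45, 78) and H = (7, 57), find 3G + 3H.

First 3G:
Repeated addition: build up to 3G.
2G: tangent at (45, 78): λ = (3·45² + 66)/(2·78) ≡ 58/77. 77⁻¹ ≡ 39 (mod 79), so λ ≡ 58·39 ≡ 50.
  x = λ² - 45 - 45 = 2500 - 90 ≡ 40; y = λ·(45 - 40) - 78 ≡ 14. → (40, 14)
3G: (40, 14) + (45, 78). λ = (78 - 14)/(45 - 40) ≡ 64/5 mod 79. 5⁻¹ ≡ 16 (mod 79), so λ ≡ 76.
  x = λ² - 40 - 45 = 5776 - 85 ≡ 3; y = λ·(40 - 3) - 14 ≡ 33. → (3, 33)
3G = (3, 33).
Next 3H:
Repeated addition: build up to 3H.
2H: tangent at (7, 57): λ = (3·7² + 66)/(2·57) ≡ 55/35. 35⁻¹ ≡ 70 (mod 79) since 35·70 = 2450 ≡ 1, so λ ≡ 55·70 ≡ 58.
  x = λ² - 7 - 7 = 3364 - 14 ≡ 32; y = λ·(7 - 32) - 57 ≡ 73. → (32, 73)
3H: (32, 73) + (7, 57). λ = (57 - 73)/(7 - 32) ≡ 63/54 mod 79. 54⁻¹ ≡ 60 (mod 79), so λ ≡ 67.
  x = λ² - 32 - 7 = 4489 - 39 ≡ 26; y = λ·(32 - 26) - 73 ≡ 13. → (26, 13)
3H = (26, 13).
Finally 3G + 3H:
(3, 33) + (26, 13). λ = (13 - 33)/(26 - 3) ≡ 59/23 mod 79. 23⁻¹ ≡ 55 (mod 79), so λ ≡ 6.
  x = λ² - 3 - 26 = 36 - 29 ≡ 7; y = λ·(3 - 7) - 33 ≡ 22. → (7, 22)

(7, 22)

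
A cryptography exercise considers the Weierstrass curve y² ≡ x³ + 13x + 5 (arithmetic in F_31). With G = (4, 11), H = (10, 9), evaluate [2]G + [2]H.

First 2G:
Repeated addition: build up to 2G.
2G: tangent at (4, 11): λ = (3·4² + 13)/(2·11) ≡ 30/22. 22⁻¹ ≡ 24 (mod 31) since 22·24 = 528 ≡ 1, so λ ≡ 30·24 ≡ 7.
  x = λ² - 4 - 4 = 49 - 8 ≡ 10; y = λ·(4 - 10) - 11 ≡ 9. → (10, 9)
2G = (10, 9).
Next 2H:
Repeated addition: build up to 2H.
2H: tangent at (10, 9): λ = (3·10² + 13)/(2·9) ≡ 3/18. 18⁻¹ ≡ 19 (mod 31), so λ ≡ 3·19 ≡ 26.
  x = λ² - 10 - 10 = 676 - 20 ≡ 5; y = λ·(10 - 5) - 9 ≡ 28. → (5, 28)
2H = (5, 28).
Finally 2G + 2H:
(10, 9) + (5, 28). λ = (28 - 9)/(5 - 10) ≡ 19/26 mod 31. 26⁻¹ ≡ 6 (mod 31), so λ ≡ 21.
  x = λ² - 10 - 5 = 441 - 15 ≡ 23; y = λ·(10 - 23) - 9 ≡ 28. → (23, 28)

(23, 28)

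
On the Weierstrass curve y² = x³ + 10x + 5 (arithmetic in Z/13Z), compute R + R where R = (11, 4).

(1, 4)

tangent at (11, 4): λ = (3·11² + 10)/(2·4) ≡ 9/8. 8⁻¹ ≡ 5 (mod 13), so λ ≡ 9·5 ≡ 6.
  x = λ² - 11 - 11 = 36 - 22 ≡ 1; y = λ·(11 - 1) - 4 ≡ 4. → (1, 4)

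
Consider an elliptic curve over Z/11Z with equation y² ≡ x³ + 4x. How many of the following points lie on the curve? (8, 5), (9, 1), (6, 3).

1

(8, 5): 5² ≡ 3, rhs ≡ 5 → off.
(9, 1): 1² ≡ 1, rhs ≡ 6 → off.
(6, 3): 3² ≡ 9, rhs ≡ 9 → on.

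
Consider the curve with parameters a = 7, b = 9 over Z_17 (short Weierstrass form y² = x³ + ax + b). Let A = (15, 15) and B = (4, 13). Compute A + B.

(15, 15) + (4, 13). λ = (13 - 15)/(4 - 15) ≡ 15/6 mod 17. 6⁻¹ ≡ 3 (mod 17), so λ ≡ 11.
  x = λ² - 15 - 4 = 121 - 19 ≡ 0; y = λ·(15 - 0) - 15 ≡ 14. → (0, 14)

(0, 14)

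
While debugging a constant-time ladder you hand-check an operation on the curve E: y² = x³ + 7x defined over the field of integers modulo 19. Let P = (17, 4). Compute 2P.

tangent at (17, 4): λ = (3·17² + 7)/(2·4) ≡ 0/8. 8⁻¹ ≡ 12 (mod 19) since 8·12 = 96 ≡ 1, so λ ≡ 0·12 ≡ 0.
  x = λ² - 17 - 17 = 0 - 34 ≡ 4; y = λ·(17 - 4) - 4 ≡ 15. → (4, 15)

(4, 15)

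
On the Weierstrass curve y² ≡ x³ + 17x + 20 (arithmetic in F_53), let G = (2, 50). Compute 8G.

Double-and-add on 8 = (1000)₂. Start with G = (2, 50) for the leading 1-bit.
double: tangent at (2, 50): λ = (3·2² + 17)/(2·50) ≡ 29/47. 47⁻¹ ≡ 44 (mod 53), so λ ≡ 29·44 ≡ 4.
  x = λ² - 2 - 2 = 16 - 4 ≡ 12; y = λ·(2 - 12) - 50 ≡ 16. → (12, 16)
double: tangent at (12, 16): λ = (3·12² + 17)/(2·16) ≡ 25/32. 32⁻¹ ≡ 5 (mod 53), so λ ≡ 25·5 ≡ 19.
  x = λ² - 12 - 12 = 361 - 24 ≡ 19; y = λ·(12 - 19) - 16 ≡ 10. → (19, 10)
double: tangent at (19, 10): λ = (3·19² + 17)/(2·10) ≡ 40/20. 20⁻¹ ≡ 8 (mod 53), so λ ≡ 40·8 ≡ 2.
  x = λ² - 19 - 19 = 4 - 38 ≡ 19; y = λ·(19 - 19) - 10 ≡ 43. → (19, 43)

(19, 43)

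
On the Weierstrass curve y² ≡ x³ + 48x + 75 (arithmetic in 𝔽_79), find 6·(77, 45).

(77, 45)

Write P = (77, 45).
Repeated addition: build up to 6P.
2P: tangent at (77, 45): λ = (3·77² + 48)/(2·45) ≡ 60/11. 11⁻¹ ≡ 36 (mod 79), so λ ≡ 60·36 ≡ 27.
  x = λ² - 77 - 77 = 729 - 154 ≡ 22; y = λ·(77 - 22) - 45 ≡ 18. → (22, 18)
3P: (22, 18) + (77, 45). λ = (45 - 18)/(77 - 22) ≡ 27/55 mod 79. 55⁻¹ ≡ 23 (mod 79), so λ ≡ 68.
  x = λ² - 22 - 77 = 4624 - 99 ≡ 22; y = λ·(22 - 22) - 18 ≡ 61. → (22, 61)
4P: (22, 61) + (77, 45). λ = (45 - 61)/(77 - 22) ≡ 63/55 mod 79. 55⁻¹ ≡ 23 (mod 79), so λ ≡ 27.
  x = λ² - 22 - 77 = 729 - 99 ≡ 77; y = λ·(22 - 77) - 61 ≡ 34. → (77, 34)
5P: (77, 34) + (77, 45): same x and y₁ ≡ -y₂, so the sum is O.
6P: O + (77, 45) = (77, 45) (identity).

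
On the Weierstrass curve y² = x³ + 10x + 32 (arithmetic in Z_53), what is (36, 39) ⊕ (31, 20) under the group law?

(28, 2)

(36, 39) + (31, 20). λ = (20 - 39)/(31 - 36) ≡ 34/48 mod 53. 48⁻¹ ≡ 21 (mod 53), so λ ≡ 25.
  x = λ² - 36 - 31 = 625 - 67 ≡ 28; y = λ·(36 - 28) - 39 ≡ 2. → (28, 2)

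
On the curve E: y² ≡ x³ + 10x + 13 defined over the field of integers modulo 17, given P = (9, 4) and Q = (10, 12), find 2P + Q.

First 2P:
Repeated addition: build up to 2P.
2P: tangent at (9, 4): λ = (3·9² + 10)/(2·4) ≡ 15/8. 8⁻¹ ≡ 15 (mod 17), so λ ≡ 15·15 ≡ 4.
  x = λ² - 9 - 9 = 16 - 18 ≡ 15; y = λ·(9 - 15) - 4 ≡ 6. → (15, 6)
2P = (15, 6).
Finally 2P + Q:
(15, 6) + (10, 12). λ = (12 - 6)/(10 - 15) ≡ 6/12 mod 17. 12⁻¹ ≡ 10 (mod 17), so λ ≡ 9.
  x = λ² - 15 - 10 = 81 - 25 ≡ 5; y = λ·(15 - 5) - 6 ≡ 16. → (5, 16)

(5, 16)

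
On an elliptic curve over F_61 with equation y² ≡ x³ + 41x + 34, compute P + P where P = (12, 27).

(3, 1)

tangent at (12, 27): λ = (3·12² + 41)/(2·27) ≡ 46/54. 54⁻¹ ≡ 26 (mod 61) since 54·26 = 1404 ≡ 1, so λ ≡ 46·26 ≡ 37.
  x = λ² - 12 - 12 = 1369 - 24 ≡ 3; y = λ·(12 - 3) - 27 ≡ 1. → (3, 1)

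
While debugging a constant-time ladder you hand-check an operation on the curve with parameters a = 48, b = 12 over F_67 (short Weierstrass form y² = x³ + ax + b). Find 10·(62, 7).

Write P = (62, 7).
Repeated addition: build up to 10P.
2P: tangent at (62, 7): λ = (3·62² + 48)/(2·7) ≡ 56/14. 14⁻¹ ≡ 24 (mod 67) since 14·24 = 336 ≡ 1, so λ ≡ 56·24 ≡ 4.
  x = λ² - 62 - 62 = 16 - 124 ≡ 26; y = λ·(62 - 26) - 7 ≡ 3. → (26, 3)
3P: (26, 3) + (62, 7). λ = (7 - 3)/(62 - 26) ≡ 4/36 mod 67. 36⁻¹ ≡ 54 (mod 67), so λ ≡ 15.
  x = λ² - 26 - 62 = 225 - 88 ≡ 3; y = λ·(26 - 3) - 3 ≡ 7. → (3, 7)
4P: (3, 7) + (62, 7). λ = (7 - 7)/(62 - 3) ≡ 0/59 mod 67. 59⁻¹ ≡ 25 (mod 67) since 59·25 = 1475 ≡ 1, so λ ≡ 0.
  x = λ² - 3 - 62 = 0 - 65 ≡ 2; y = λ·(3 - 2) - 7 ≡ 60. → (2, 60)
5P: (2, 60) + (62, 7). λ = (7 - 60)/(62 - 2) ≡ 14/60 mod 67. 60⁻¹ ≡ 19 (mod 67), so λ ≡ 65.
  x = λ² - 2 - 62 = 4225 - 64 ≡ 7; y = λ·(2 - 7) - 60 ≡ 17. → (7, 17)
6P: (7, 17) + (62, 7). λ = (7 - 17)/(62 - 7) ≡ 57/55 mod 67. 55⁻¹ ≡ 39 (mod 67), so λ ≡ 12.
  x = λ² - 7 - 62 = 144 - 69 ≡ 8; y = λ·(7 - 8) - 17 ≡ 38. → (8, 38)
7P: (8, 38) + (62, 7). λ = (7 - 38)/(62 - 8) ≡ 36/54 mod 67. 54⁻¹ ≡ 36 (mod 67), so λ ≡ 23.
  x = λ² - 8 - 62 = 529 - 70 ≡ 57; y = λ·(8 - 57) - 38 ≡ 41. → (57, 41)
8P: (57, 41) + (62, 7). λ = (7 - 41)/(62 - 57) ≡ 33/5 mod 67. 5⁻¹ ≡ 27 (mod 67), so λ ≡ 20.
  x = λ² - 57 - 62 = 400 - 119 ≡ 13; y = λ·(57 - 13) - 41 ≡ 35. → (13, 35)
9P: (13, 35) + (62, 7). λ = (7 - 35)/(62 - 13) ≡ 39/49 mod 67. 49⁻¹ ≡ 26 (mod 67), so λ ≡ 9.
  x = λ² - 13 - 62 = 81 - 75 ≡ 6; y = λ·(13 - 6) - 35 ≡ 28. → (6, 28)
10P: (6, 28) + (62, 7). λ = (7 - 28)/(62 - 6) ≡ 46/56 mod 67. 56⁻¹ ≡ 6 (mod 67), so λ ≡ 8.
  x = λ² - 6 - 62 = 64 - 68 ≡ 63; y = λ·(6 - 63) - 28 ≡ 52. → (63, 52)

(63, 52)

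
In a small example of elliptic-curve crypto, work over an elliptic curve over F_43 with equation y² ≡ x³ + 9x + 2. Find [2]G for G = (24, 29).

tangent at (24, 29): λ = (3·24² + 9)/(2·29) ≡ 17/15. 15⁻¹ ≡ 23 (mod 43) since 15·23 = 345 ≡ 1, so λ ≡ 17·23 ≡ 4.
  x = λ² - 24 - 24 = 16 - 48 ≡ 11; y = λ·(24 - 11) - 29 ≡ 23. → (11, 23)

(11, 23)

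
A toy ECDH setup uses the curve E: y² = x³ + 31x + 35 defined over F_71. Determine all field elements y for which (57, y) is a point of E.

none

x³ + 31x + 35 = 186995 ≡ 52 (mod 71).
52 is a non-residue mod 71; no y exists.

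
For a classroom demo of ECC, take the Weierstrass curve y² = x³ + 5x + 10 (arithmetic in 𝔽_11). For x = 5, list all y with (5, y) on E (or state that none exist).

x³ + 5x + 10 = 160 ≡ 6 (mod 11).
6 is a non-residue mod 11; no y exists.

none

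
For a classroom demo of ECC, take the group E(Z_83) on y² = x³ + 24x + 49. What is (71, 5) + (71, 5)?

(35, 43)

tangent at (71, 5): λ = (3·71² + 24)/(2·5) ≡ 41/10. 10⁻¹ ≡ 25 (mod 83), so λ ≡ 41·25 ≡ 29.
  x = λ² - 71 - 71 = 841 - 142 ≡ 35; y = λ·(71 - 35) - 5 ≡ 43. → (35, 43)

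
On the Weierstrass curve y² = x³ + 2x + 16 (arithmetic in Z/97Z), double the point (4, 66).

tangent at (4, 66): λ = (3·4² + 2)/(2·66) ≡ 50/35. 35⁻¹ ≡ 61 (mod 97) since 35·61 = 2135 ≡ 1, so λ ≡ 50·61 ≡ 43.
  x = λ² - 4 - 4 = 1849 - 8 ≡ 95; y = λ·(4 - 95) - 66 ≡ 95. → (95, 95)

(95, 95)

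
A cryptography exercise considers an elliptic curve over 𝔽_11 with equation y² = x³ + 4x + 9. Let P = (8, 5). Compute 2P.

tangent at (8, 5): λ = (3·8² + 4)/(2·5) ≡ 9/10. 10⁻¹ ≡ 10 (mod 11) since 10·10 = 100 ≡ 1, so λ ≡ 9·10 ≡ 2.
  x = λ² - 8 - 8 = 4 - 16 ≡ 10; y = λ·(8 - 10) - 5 ≡ 2. → (10, 2)

(10, 2)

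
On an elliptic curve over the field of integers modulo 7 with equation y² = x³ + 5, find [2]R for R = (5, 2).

(6, 2)

tangent at (5, 2): λ = (3·5² + 0)/(2·2) ≡ 5/4. 4⁻¹ ≡ 2 (mod 7), so λ ≡ 5·2 ≡ 3.
  x = λ² - 5 - 5 = 9 - 10 ≡ 6; y = λ·(5 - 6) - 2 ≡ 2. → (6, 2)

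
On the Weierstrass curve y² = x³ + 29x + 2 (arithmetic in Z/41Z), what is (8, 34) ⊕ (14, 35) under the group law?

(27, 38)

(8, 34) + (14, 35). λ = (35 - 34)/(14 - 8) ≡ 1/6 mod 41. 6⁻¹ ≡ 7 (mod 41), so λ ≡ 7.
  x = λ² - 8 - 14 = 49 - 22 ≡ 27; y = λ·(8 - 27) - 34 ≡ 38. → (27, 38)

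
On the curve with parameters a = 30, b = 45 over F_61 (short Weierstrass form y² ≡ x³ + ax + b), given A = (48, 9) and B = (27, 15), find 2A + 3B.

(40, 55)

First 2A:
Repeated addition: build up to 2A.
2A: tangent at (48, 9): λ = (3·48² + 30)/(2·9) ≡ 49/18. 18⁻¹ ≡ 17 (mod 61), so λ ≡ 49·17 ≡ 40.
  x = λ² - 48 - 48 = 1600 - 96 ≡ 40; y = λ·(48 - 40) - 9 ≡ 6. → (40, 6)
2A = (40, 6).
Next 3B:
Repeated addition: build up to 3B.
2B: tangent at (27, 15): λ = (3·27² + 30)/(2·15) ≡ 21/30. 30⁻¹ ≡ 59 (mod 61) since 30·59 = 1770 ≡ 1, so λ ≡ 21·59 ≡ 19.
  x = λ² - 27 - 27 = 361 - 54 ≡ 2; y = λ·(27 - 2) - 15 ≡ 33. → (2, 33)
3B: (2, 33) + (27, 15). λ = (15 - 33)/(27 - 2) ≡ 43/25 mod 61. 25⁻¹ ≡ 22 (mod 61) since 25·22 = 550 ≡ 1, so λ ≡ 31.
  x = λ² - 2 - 27 = 961 - 29 ≡ 17; y = λ·(2 - 17) - 33 ≡ 51. → (17, 51)
3B = (17, 51).
Finally 2A + 3B:
(40, 6) + (17, 51). λ = (51 - 6)/(17 - 40) ≡ 45/38 mod 61. 38⁻¹ ≡ 53 (mod 61) since 38·53 = 2014 ≡ 1, so λ ≡ 6.
  x = λ² - 40 - 17 = 36 - 57 ≡ 40; y = λ·(40 - 40) - 6 ≡ 55. → (40, 55)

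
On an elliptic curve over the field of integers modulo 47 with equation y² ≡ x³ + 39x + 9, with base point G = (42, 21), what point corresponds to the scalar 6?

(0, 44)

Repeated addition: build up to 6G.
2G: tangent at (42, 21): λ = (3·42² + 39)/(2·21) ≡ 20/42. 42⁻¹ ≡ 28 (mod 47) since 42·28 = 1176 ≡ 1, so λ ≡ 20·28 ≡ 43.
  x = λ² - 42 - 42 = 1849 - 84 ≡ 26; y = λ·(42 - 26) - 21 ≡ 9. → (26, 9)
3G: (26, 9) + (42, 21). λ = (21 - 9)/(42 - 26) ≡ 12/16 mod 47. 16⁻¹ ≡ 3 (mod 47), so λ ≡ 36.
  x = λ² - 26 - 42 = 1296 - 68 ≡ 6; y = λ·(26 - 6) - 9 ≡ 6. → (6, 6)
4G: (6, 6) + (42, 21). λ = (21 - 6)/(42 - 6) ≡ 15/36 mod 47. 36⁻¹ ≡ 17 (mod 47) since 36·17 = 612 ≡ 1, so λ ≡ 20.
  x = λ² - 6 - 42 = 400 - 48 ≡ 23; y = λ·(6 - 23) - 6 ≡ 30. → (23, 30)
5G: (23, 30) + (42, 21). λ = (21 - 30)/(42 - 23) ≡ 38/19 mod 47. 19⁻¹ ≡ 5 (mod 47), so λ ≡ 2.
  x = λ² - 23 - 42 = 4 - 65 ≡ 33; y = λ·(23 - 33) - 30 ≡ 44. → (33, 44)
6G: (33, 44) + (42, 21). λ = (21 - 44)/(42 - 33) ≡ 24/9 mod 47. 9⁻¹ ≡ 21 (mod 47), so λ ≡ 34.
  x = λ² - 33 - 42 = 1156 - 75 ≡ 0; y = λ·(33 - 0) - 44 ≡ 44. → (0, 44)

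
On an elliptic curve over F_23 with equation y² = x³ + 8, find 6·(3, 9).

(7, 12)

Write Q = (3, 9).
Double-and-add on 6 = (110)₂. Start with Q = (3, 9) for the leading 1-bit.
double: tangent at (3, 9): λ = (3·3² + 0)/(2·9) ≡ 4/18. 18⁻¹ ≡ 9 (mod 23), so λ ≡ 4·9 ≡ 13.
  x = λ² - 3 - 3 = 169 - 6 ≡ 2; y = λ·(3 - 2) - 9 ≡ 4. → (2, 4)
add Q: (2, 4) + (3, 9). λ = (9 - 4)/(3 - 2) ≡ 5/1 mod 23. 1⁻¹ ≡ 1 (mod 23), so λ ≡ 5.
  x = λ² - 2 - 3 = 25 - 5 ≡ 20; y = λ·(2 - 20) - 4 ≡ 21. → (20, 21)
double: tangent at (20, 21): λ = (3·20² + 0)/(2·21) ≡ 4/19. 19⁻¹ ≡ 17 (mod 23) since 19·17 = 323 ≡ 1, so λ ≡ 4·17 ≡ 22.
  x = λ² - 20 - 20 = 484 - 40 ≡ 7; y = λ·(20 - 7) - 21 ≡ 12. → (7, 12)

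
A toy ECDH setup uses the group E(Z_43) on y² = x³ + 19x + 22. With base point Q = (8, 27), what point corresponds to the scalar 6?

Double-and-add on 6 = (110)₂. Start with Q = (8, 27) for the leading 1-bit.
double: tangent at (8, 27): λ = (3·8² + 19)/(2·27) ≡ 39/11. 11⁻¹ ≡ 4 (mod 43), so λ ≡ 39·4 ≡ 27.
  x = λ² - 8 - 8 = 729 - 16 ≡ 25; y = λ·(8 - 25) - 27 ≡ 30. → (25, 30)
add Q: (25, 30) + (8, 27). λ = (27 - 30)/(8 - 25) ≡ 40/26 mod 43. 26⁻¹ ≡ 5 (mod 43) since 26·5 = 130 ≡ 1, so λ ≡ 28.
  x = λ² - 25 - 8 = 784 - 33 ≡ 20; y = λ·(25 - 20) - 30 ≡ 24. → (20, 24)
double: tangent at (20, 24): λ = (3·20² + 19)/(2·24) ≡ 15/5. 5⁻¹ ≡ 26 (mod 43) since 5·26 = 130 ≡ 1, so λ ≡ 15·26 ≡ 3.
  x = λ² - 20 - 20 = 9 - 40 ≡ 12; y = λ·(20 - 12) - 24 ≡ 0. → (12, 0)

(12, 0)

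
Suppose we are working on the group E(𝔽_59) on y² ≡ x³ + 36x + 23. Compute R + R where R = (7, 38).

tangent at (7, 38): λ = (3·7² + 36)/(2·38) ≡ 6/17. 17⁻¹ ≡ 7 (mod 59) since 17·7 = 119 ≡ 1, so λ ≡ 6·7 ≡ 42.
  x = λ² - 7 - 7 = 1764 - 14 ≡ 39; y = λ·(7 - 39) - 38 ≡ 34. → (39, 34)

(39, 34)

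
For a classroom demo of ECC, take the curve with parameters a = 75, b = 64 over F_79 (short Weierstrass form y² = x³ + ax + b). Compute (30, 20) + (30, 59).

The two points share x = 30 and their y-coordinates satisfy 20 + 59 ≡ 0 (mod 79), so they are inverses. Their sum is ∞.

O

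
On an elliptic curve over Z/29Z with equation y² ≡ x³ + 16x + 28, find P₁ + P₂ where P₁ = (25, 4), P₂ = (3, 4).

(25, 4) + (3, 4). λ = (4 - 4)/(3 - 25) ≡ 0/7 mod 29. 7⁻¹ ≡ 25 (mod 29) since 7·25 = 175 ≡ 1, so λ ≡ 0.
  x = λ² - 25 - 3 = 0 - 28 ≡ 1; y = λ·(25 - 1) - 4 ≡ 25. → (1, 25)

(1, 25)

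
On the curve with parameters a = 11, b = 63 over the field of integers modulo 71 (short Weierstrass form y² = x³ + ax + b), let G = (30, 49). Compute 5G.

(59, 7)

Double-and-add on 5 = (101)₂. Start with G = (30, 49) for the leading 1-bit.
double: tangent at (30, 49): λ = (3·30² + 11)/(2·49) ≡ 13/27. 27⁻¹ ≡ 50 (mod 71), so λ ≡ 13·50 ≡ 11.
  x = λ² - 30 - 30 = 121 - 60 ≡ 61; y = λ·(30 - 61) - 49 ≡ 36. → (61, 36)
double: tangent at (61, 36): λ = (3·61² + 11)/(2·36) ≡ 27/1. 1⁻¹ ≡ 1 (mod 71) since 1·1 = 1 ≡ 1, so λ ≡ 27·1 ≡ 27.
  x = λ² - 61 - 61 = 729 - 122 ≡ 39; y = λ·(61 - 39) - 36 ≡ 61. → (39, 61)
add G: (39, 61) + (30, 49). λ = (49 - 61)/(30 - 39) ≡ 59/62 mod 71. 62⁻¹ ≡ 63 (mod 71), so λ ≡ 25.
  x = λ² - 39 - 30 = 625 - 69 ≡ 59; y = λ·(39 - 59) - 61 ≡ 7. → (59, 7)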